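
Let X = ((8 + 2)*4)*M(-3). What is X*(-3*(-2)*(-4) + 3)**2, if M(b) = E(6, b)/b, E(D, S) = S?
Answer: 17640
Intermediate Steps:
M(b) = 1 (M(b) = b/b = 1)
X = 40 (X = ((8 + 2)*4)*1 = (10*4)*1 = 40*1 = 40)
X*(-3*(-2)*(-4) + 3)**2 = 40*(-3*(-2)*(-4) + 3)**2 = 40*(6*(-4) + 3)**2 = 40*(-24 + 3)**2 = 40*(-21)**2 = 40*441 = 17640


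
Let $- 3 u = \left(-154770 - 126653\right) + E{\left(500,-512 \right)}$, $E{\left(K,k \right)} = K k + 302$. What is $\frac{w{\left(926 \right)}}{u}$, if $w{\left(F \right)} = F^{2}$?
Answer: $\frac{2572428}{537121} \approx 4.7893$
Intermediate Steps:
$E{\left(K,k \right)} = 302 + K k$
$u = \frac{537121}{3}$ ($u = - \frac{\left(-154770 - 126653\right) + \left(302 + 500 \left(-512\right)\right)}{3} = - \frac{-281423 + \left(302 - 256000\right)}{3} = - \frac{-281423 - 255698}{3} = \left(- \frac{1}{3}\right) \left(-537121\right) = \frac{537121}{3} \approx 1.7904 \cdot 10^{5}$)
$\frac{w{\left(926 \right)}}{u} = \frac{926^{2}}{\frac{537121}{3}} = 857476 \cdot \frac{3}{537121} = \frac{2572428}{537121}$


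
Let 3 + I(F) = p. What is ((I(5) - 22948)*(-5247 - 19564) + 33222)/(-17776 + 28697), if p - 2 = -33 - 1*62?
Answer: 571777906/10921 ≈ 52356.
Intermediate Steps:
p = -93 (p = 2 + (-33 - 1*62) = 2 + (-33 - 62) = 2 - 95 = -93)
I(F) = -96 (I(F) = -3 - 93 = -96)
((I(5) - 22948)*(-5247 - 19564) + 33222)/(-17776 + 28697) = ((-96 - 22948)*(-5247 - 19564) + 33222)/(-17776 + 28697) = (-23044*(-24811) + 33222)/10921 = (571744684 + 33222)*(1/10921) = 571777906*(1/10921) = 571777906/10921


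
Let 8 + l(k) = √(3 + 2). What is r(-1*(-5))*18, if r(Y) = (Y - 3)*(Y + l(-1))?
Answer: -108 + 36*√5 ≈ -27.502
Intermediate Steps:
l(k) = -8 + √5 (l(k) = -8 + √(3 + 2) = -8 + √5)
r(Y) = (-3 + Y)*(-8 + Y + √5) (r(Y) = (Y - 3)*(Y + (-8 + √5)) = (-3 + Y)*(-8 + Y + √5))
r(-1*(-5))*18 = (24 + (-1*(-5))² - (-11)*(-5) - 3*√5 + (-1*(-5))*√5)*18 = (24 + 5² - 11*5 - 3*√5 + 5*√5)*18 = (24 + 25 - 55 - 3*√5 + 5*√5)*18 = (-6 + 2*√5)*18 = -108 + 36*√5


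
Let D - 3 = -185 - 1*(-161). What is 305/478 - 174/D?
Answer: 29859/3346 ≈ 8.9238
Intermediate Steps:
D = -21 (D = 3 + (-185 - 1*(-161)) = 3 + (-185 + 161) = 3 - 24 = -21)
305/478 - 174/D = 305/478 - 174/(-21) = 305*(1/478) - 174*(-1/21) = 305/478 + 58/7 = 29859/3346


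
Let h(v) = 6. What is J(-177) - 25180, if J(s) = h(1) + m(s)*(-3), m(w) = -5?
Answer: -25159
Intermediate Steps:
J(s) = 21 (J(s) = 6 - 5*(-3) = 6 + 15 = 21)
J(-177) - 25180 = 21 - 25180 = -25159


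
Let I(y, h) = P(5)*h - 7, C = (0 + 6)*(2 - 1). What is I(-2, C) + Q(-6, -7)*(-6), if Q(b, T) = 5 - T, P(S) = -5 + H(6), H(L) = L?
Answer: -73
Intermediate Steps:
P(S) = 1 (P(S) = -5 + 6 = 1)
C = 6 (C = 6*1 = 6)
I(y, h) = -7 + h (I(y, h) = 1*h - 7 = h - 7 = -7 + h)
I(-2, C) + Q(-6, -7)*(-6) = (-7 + 6) + (5 - 1*(-7))*(-6) = -1 + (5 + 7)*(-6) = -1 + 12*(-6) = -1 - 72 = -73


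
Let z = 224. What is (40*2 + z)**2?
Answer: 92416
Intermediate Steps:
(40*2 + z)**2 = (40*2 + 224)**2 = (80 + 224)**2 = 304**2 = 92416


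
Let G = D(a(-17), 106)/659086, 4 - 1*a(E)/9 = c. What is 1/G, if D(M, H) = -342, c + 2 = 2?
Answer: -329543/171 ≈ -1927.2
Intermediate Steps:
c = 0 (c = -2 + 2 = 0)
a(E) = 36 (a(E) = 36 - 9*0 = 36 + 0 = 36)
G = -171/329543 (G = -342/659086 = -342*1/659086 = -171/329543 ≈ -0.00051890)
1/G = 1/(-171/329543) = -329543/171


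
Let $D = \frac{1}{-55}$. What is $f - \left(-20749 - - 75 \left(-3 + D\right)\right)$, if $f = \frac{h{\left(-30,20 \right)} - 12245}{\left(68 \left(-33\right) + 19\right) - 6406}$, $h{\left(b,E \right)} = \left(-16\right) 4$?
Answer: $\frac{663852466}{31647} \approx 20977.0$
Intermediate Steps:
$D = - \frac{1}{55} \approx -0.018182$
$h{\left(b,E \right)} = -64$
$f = \frac{4103}{2877}$ ($f = \frac{-64 - 12245}{\left(68 \left(-33\right) + 19\right) - 6406} = - \frac{12309}{\left(-2244 + 19\right) - 6406} = - \frac{12309}{-2225 - 6406} = - \frac{12309}{-8631} = \left(-12309\right) \left(- \frac{1}{8631}\right) = \frac{4103}{2877} \approx 1.4261$)
$f - \left(-20749 - - 75 \left(-3 + D\right)\right) = \frac{4103}{2877} - \left(-20749 - - 75 \left(-3 - \frac{1}{55}\right)\right) = \frac{4103}{2877} - \left(-20749 - \left(-75\right) \left(- \frac{166}{55}\right)\right) = \frac{4103}{2877} - \left(-20749 - \frac{2490}{11}\right) = \frac{4103}{2877} - - \frac{230729}{11} = \frac{4103}{2877} + \frac{230729}{11} = \frac{663852466}{31647}$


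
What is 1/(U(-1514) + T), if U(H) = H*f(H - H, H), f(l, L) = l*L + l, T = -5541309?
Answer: -1/5541309 ≈ -1.8046e-7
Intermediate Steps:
f(l, L) = l + L*l (f(l, L) = L*l + l = l + L*l)
U(H) = 0 (U(H) = H*((H - H)*(1 + H)) = H*(0*(1 + H)) = H*0 = 0)
1/(U(-1514) + T) = 1/(0 - 5541309) = 1/(-5541309) = -1/5541309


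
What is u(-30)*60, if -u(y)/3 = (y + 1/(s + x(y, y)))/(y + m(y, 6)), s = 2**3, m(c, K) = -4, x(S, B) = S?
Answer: -29745/187 ≈ -159.06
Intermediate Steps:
s = 8
u(y) = -3*(y + 1/(8 + y))/(-4 + y) (u(y) = -3*(y + 1/(8 + y))/(y - 4) = -3*(y + 1/(8 + y))/(-4 + y))
u(-30)*60 = (3*(-1 - 1*(-30)**2 - 8*(-30))/(-32 + (-30)**2 + 4*(-30)))*60 = (3*(-1 - 1*900 + 240)/(-32 + 900 - 120))*60 = (3*(-1 - 900 + 240)/748)*60 = (3*(1/748)*(-661))*60 = -1983/748*60 = -29745/187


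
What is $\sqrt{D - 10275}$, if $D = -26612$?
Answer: $i \sqrt{36887} \approx 192.06 i$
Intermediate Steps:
$\sqrt{D - 10275} = \sqrt{-26612 - 10275} = \sqrt{-36887} = i \sqrt{36887}$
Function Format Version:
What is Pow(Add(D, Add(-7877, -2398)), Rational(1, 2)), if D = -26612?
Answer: Mul(I, Pow(36887, Rational(1, 2))) ≈ Mul(192.06, I)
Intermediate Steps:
Pow(Add(D, Add(-7877, -2398)), Rational(1, 2)) = Pow(Add(-26612, Add(-7877, -2398)), Rational(1, 2)) = Pow(Add(-26612, -10275), Rational(1, 2)) = Pow(-36887, Rational(1, 2)) = Mul(I, Pow(36887, Rational(1, 2)))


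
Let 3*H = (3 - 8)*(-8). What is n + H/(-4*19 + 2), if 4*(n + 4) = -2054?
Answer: -114925/222 ≈ -517.68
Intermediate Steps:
H = 40/3 (H = ((3 - 8)*(-8))/3 = (-5*(-8))/3 = (⅓)*40 = 40/3 ≈ 13.333)
n = -1035/2 (n = -4 + (¼)*(-2054) = -4 - 1027/2 = -1035/2 ≈ -517.50)
n + H/(-4*19 + 2) = -1035/2 + 40/(3*(-4*19 + 2)) = -1035/2 + 40/(3*(-76 + 2)) = -1035/2 + (40/3)/(-74) = -1035/2 + (40/3)*(-1/74) = -1035/2 - 20/111 = -114925/222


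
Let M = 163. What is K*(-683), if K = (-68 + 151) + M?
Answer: -168018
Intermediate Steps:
K = 246 (K = (-68 + 151) + 163 = 83 + 163 = 246)
K*(-683) = 246*(-683) = -168018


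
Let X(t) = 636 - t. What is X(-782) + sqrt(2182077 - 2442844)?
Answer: 1418 + 13*I*sqrt(1543) ≈ 1418.0 + 510.65*I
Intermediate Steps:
X(-782) + sqrt(2182077 - 2442844) = (636 - 1*(-782)) + sqrt(2182077 - 2442844) = (636 + 782) + sqrt(-260767) = 1418 + 13*I*sqrt(1543)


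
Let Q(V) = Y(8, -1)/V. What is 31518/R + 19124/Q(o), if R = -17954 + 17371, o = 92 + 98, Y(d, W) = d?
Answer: 264764167/583 ≈ 4.5414e+5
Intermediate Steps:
o = 190
Q(V) = 8/V
R = -583
31518/R + 19124/Q(o) = 31518/(-583) + 19124/((8/190)) = 31518*(-1/583) + 19124/((8*(1/190))) = -31518/583 + 19124/(4/95) = -31518/583 + 19124*(95/4) = -31518/583 + 454195 = 264764167/583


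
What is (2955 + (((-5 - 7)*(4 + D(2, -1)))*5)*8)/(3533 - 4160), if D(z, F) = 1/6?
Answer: -955/627 ≈ -1.5231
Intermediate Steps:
D(z, F) = ⅙
(2955 + (((-5 - 7)*(4 + D(2, -1)))*5)*8)/(3533 - 4160) = (2955 + (((-5 - 7)*(4 + ⅙))*5)*8)/(3533 - 4160) = (2955 + (-12*25/6*5)*8)/(-627) = (2955 - 50*5*8)*(-1/627) = (2955 - 250*8)*(-1/627) = (2955 - 2000)*(-1/627) = 955*(-1/627) = -955/627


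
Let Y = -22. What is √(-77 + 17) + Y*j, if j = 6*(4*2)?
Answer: -1056 + 2*I*√15 ≈ -1056.0 + 7.746*I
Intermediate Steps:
j = 48 (j = 6*8 = 48)
√(-77 + 17) + Y*j = √(-77 + 17) - 22*48 = √(-60) - 1056 = 2*I*√15 - 1056 = -1056 + 2*I*√15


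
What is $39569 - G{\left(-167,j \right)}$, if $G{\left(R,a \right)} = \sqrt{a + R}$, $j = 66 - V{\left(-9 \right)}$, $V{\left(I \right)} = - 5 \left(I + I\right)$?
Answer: $39569 - i \sqrt{191} \approx 39569.0 - 13.82 i$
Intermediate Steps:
$V{\left(I \right)} = - 10 I$ ($V{\left(I \right)} = - 5 \cdot 2 I = - 10 I$)
$j = -24$ ($j = 66 - \left(-10\right) \left(-9\right) = 66 - 90 = -24$)
$G{\left(R,a \right)} = \sqrt{R + a}$
$39569 - G{\left(-167,j \right)} = 39569 - \sqrt{-167 - 24} = 39569 - \sqrt{-191} = 39569 - i \sqrt{191}$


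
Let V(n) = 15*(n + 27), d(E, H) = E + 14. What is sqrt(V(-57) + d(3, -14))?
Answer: I*sqrt(433) ≈ 20.809*I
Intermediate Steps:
d(E, H) = 14 + E
V(n) = 405 + 15*n (V(n) = 15*(27 + n) = 405 + 15*n)
sqrt(V(-57) + d(3, -14)) = sqrt((405 + 15*(-57)) + (14 + 3)) = sqrt((405 - 855) + 17) = sqrt(-450 + 17) = sqrt(-433) = I*sqrt(433)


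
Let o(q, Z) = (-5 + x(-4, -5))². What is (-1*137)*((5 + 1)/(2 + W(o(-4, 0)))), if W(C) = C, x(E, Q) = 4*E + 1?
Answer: -137/67 ≈ -2.0448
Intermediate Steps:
x(E, Q) = 1 + 4*E
o(q, Z) = 400 (o(q, Z) = (-5 + (1 + 4*(-4)))² = (-5 + (1 - 16))² = (-5 - 15)² = (-20)² = 400)
(-1*137)*((5 + 1)/(2 + W(o(-4, 0)))) = (-1*137)*((5 + 1)/(2 + 400)) = -822/402 = -137*1/67 = -137/67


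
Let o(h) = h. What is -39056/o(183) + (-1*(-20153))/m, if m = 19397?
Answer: -107697319/507093 ≈ -212.38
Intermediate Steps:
-39056/o(183) + (-1*(-20153))/m = -39056/183 - 1*(-20153)/19397 = -39056*1/183 + 20153*(1/19397) = -39056/183 + 2879/2771 = -107697319/507093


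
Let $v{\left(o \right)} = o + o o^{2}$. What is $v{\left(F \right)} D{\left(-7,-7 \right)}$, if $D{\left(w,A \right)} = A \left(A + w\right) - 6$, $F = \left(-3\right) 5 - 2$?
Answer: $-453560$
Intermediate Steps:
$F = -17$ ($F = -15 - 2 = -17$)
$D{\left(w,A \right)} = -6 + A \left(A + w\right)$ ($D{\left(w,A \right)} = A \left(A + w\right) - 6 = -6 + A \left(A + w\right)$)
$v{\left(o \right)} = o + o^{3}$
$v{\left(F \right)} D{\left(-7,-7 \right)} = \left(-17 + \left(-17\right)^{3}\right) \left(-6 + \left(-7\right)^{2} - -49\right) = \left(-17 - 4913\right) \left(-6 + 49 + 49\right) = \left(-4930\right) 92 = -453560$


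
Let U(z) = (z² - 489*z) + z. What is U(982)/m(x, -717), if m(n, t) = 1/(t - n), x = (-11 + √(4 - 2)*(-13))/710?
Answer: -123474296686/355 + 3153202*√2/355 ≈ -3.4780e+8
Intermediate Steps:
U(z) = z² - 488*z
x = -11/710 - 13*√2/710 (x = (-11 + √2*(-13))*(1/710) = (-11 - 13*√2)*(1/710) = -11/710 - 13*√2/710 ≈ -0.041387)
U(982)/m(x, -717) = (982*(-488 + 982))/(1/(-717 - (-11/710 - 13*√2/710))) = (982*494)/(1/(-717 + (11/710 + 13*√2/710))) = 485108/(1/(-509059/710 + 13*√2/710)) = 485108*(-509059/710 + 13*√2/710) = -123474296686/355 + 3153202*√2/355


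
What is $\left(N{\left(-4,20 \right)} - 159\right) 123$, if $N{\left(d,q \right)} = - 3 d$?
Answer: $-18081$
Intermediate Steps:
$\left(N{\left(-4,20 \right)} - 159\right) 123 = \left(\left(-3\right) \left(-4\right) - 159\right) 123 = \left(12 - 159\right) 123 = \left(-147\right) 123 = -18081$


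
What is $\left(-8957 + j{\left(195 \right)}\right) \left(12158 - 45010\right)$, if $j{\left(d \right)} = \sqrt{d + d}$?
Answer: $294255364 - 32852 \sqrt{390} \approx 2.9361 \cdot 10^{8}$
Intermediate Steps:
$j{\left(d \right)} = \sqrt{2} \sqrt{d}$ ($j{\left(d \right)} = \sqrt{2 d} = \sqrt{2} \sqrt{d}$)
$\left(-8957 + j{\left(195 \right)}\right) \left(12158 - 45010\right) = \left(-8957 + \sqrt{2} \sqrt{195}\right) \left(12158 - 45010\right) = \left(-8957 + \sqrt{390}\right) \left(-32852\right) = 294255364 - 32852 \sqrt{390}$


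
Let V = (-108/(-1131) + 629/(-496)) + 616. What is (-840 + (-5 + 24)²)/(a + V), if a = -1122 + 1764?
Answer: -89569168/235016659 ≈ -0.38112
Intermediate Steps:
a = 642
V = 114967795/186992 (V = (-108*(-1/1131) + 629*(-1/496)) + 616 = (36/377 - 629/496) + 616 = -219277/186992 + 616 = 114967795/186992 ≈ 614.83)
(-840 + (-5 + 24)²)/(a + V) = (-840 + (-5 + 24)²)/(642 + 114967795/186992) = (-840 + 19²)/(235016659/186992) = (-840 + 361)*(186992/235016659) = -479*186992/235016659 = -89569168/235016659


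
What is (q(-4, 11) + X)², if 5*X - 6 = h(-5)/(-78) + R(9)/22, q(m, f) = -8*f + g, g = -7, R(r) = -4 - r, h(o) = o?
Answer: 40572836329/4601025 ≈ 8818.2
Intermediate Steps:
q(m, f) = -7 - 8*f (q(m, f) = -8*f - 7 = -7 - 8*f)
X = 2348/2145 (X = 6/5 + (-5/(-78) + (-4 - 1*9)/22)/5 = 6/5 + (-5*(-1/78) + (-4 - 9)*(1/22))/5 = 6/5 + (5/78 - 13*1/22)/5 = 6/5 + (5/78 - 13/22)/5 = 6/5 + (⅕)*(-226/429) = 6/5 - 226/2145 = 2348/2145 ≈ 1.0946)
(q(-4, 11) + X)² = ((-7 - 8*11) + 2348/2145)² = ((-7 - 88) + 2348/2145)² = (-95 + 2348/2145)² = (-201427/2145)² = 40572836329/4601025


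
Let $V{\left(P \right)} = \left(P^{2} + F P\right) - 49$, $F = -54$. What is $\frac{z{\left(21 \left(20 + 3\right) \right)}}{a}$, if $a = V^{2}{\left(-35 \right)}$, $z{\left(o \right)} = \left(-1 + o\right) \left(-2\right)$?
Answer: $- \frac{241}{2350089} \approx -0.00010255$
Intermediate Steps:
$V{\left(P \right)} = -49 + P^{2} - 54 P$ ($V{\left(P \right)} = \left(P^{2} - 54 P\right) - 49 = -49 + P^{2} - 54 P$)
$z{\left(o \right)} = 2 - 2 o$
$a = 9400356$ ($a = \left(-49 + \left(-35\right)^{2} - -1890\right)^{2} = \left(-49 + 1225 + 1890\right)^{2} = 3066^{2} = 9400356$)
$\frac{z{\left(21 \left(20 + 3\right) \right)}}{a} = \frac{2 - 2 \cdot 21 \left(20 + 3\right)}{9400356} = \left(2 - 2 \cdot 21 \cdot 23\right) \frac{1}{9400356} = \left(2 - 966\right) \frac{1}{9400356} = \left(-964\right) \frac{1}{9400356} = - \frac{241}{2350089}$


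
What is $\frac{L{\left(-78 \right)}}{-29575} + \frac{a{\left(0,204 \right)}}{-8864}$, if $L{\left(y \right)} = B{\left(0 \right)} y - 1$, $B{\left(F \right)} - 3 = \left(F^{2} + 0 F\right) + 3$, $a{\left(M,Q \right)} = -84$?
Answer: $\frac{237197}{9362600} \approx 0.025335$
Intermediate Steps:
$B{\left(F \right)} = 6 + F^{2}$ ($B{\left(F \right)} = 3 + \left(\left(F^{2} + 0 F\right) + 3\right) = 3 + \left(\left(F^{2} + 0\right) + 3\right) = 3 + \left(F^{2} + 3\right) = 3 + \left(3 + F^{2}\right) = 6 + F^{2}$)
$L{\left(y \right)} = -1 + 6 y$ ($L{\left(y \right)} = \left(6 + 0^{2}\right) y - 1 = \left(6 + 0\right) y - 1 = 6 y - 1 = -1 + 6 y$)
$\frac{L{\left(-78 \right)}}{-29575} + \frac{a{\left(0,204 \right)}}{-8864} = \frac{-1 + 6 \left(-78\right)}{-29575} - \frac{84}{-8864} = \left(-1 - 468\right) \left(- \frac{1}{29575}\right) - - \frac{21}{2216} = \left(-469\right) \left(- \frac{1}{29575}\right) + \frac{21}{2216} = \frac{67}{4225} + \frac{21}{2216} = \frac{237197}{9362600}$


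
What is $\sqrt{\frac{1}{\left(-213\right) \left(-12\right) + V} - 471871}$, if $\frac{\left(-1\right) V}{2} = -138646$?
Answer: $\frac{i \sqrt{9238632910576934}}{139924} \approx 686.93 i$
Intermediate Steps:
$V = 277292$ ($V = \left(-2\right) \left(-138646\right) = 277292$)
$\sqrt{\frac{1}{\left(-213\right) \left(-12\right) + V} - 471871} = \sqrt{\frac{1}{\left(-213\right) \left(-12\right) + 277292} - 471871} = \sqrt{\frac{1}{2556 + 277292} - 471871} = \sqrt{\frac{1}{279848} - 471871} = \sqrt{- \frac{132052155607}{279848}} = \frac{i \sqrt{9238632910576934}}{139924}$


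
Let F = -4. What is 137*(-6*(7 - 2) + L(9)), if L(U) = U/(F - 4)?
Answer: -34113/8 ≈ -4264.1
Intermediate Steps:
L(U) = -U/8 (L(U) = U/(-4 - 4) = U/(-8) = U*(-⅛) = -U/8)
137*(-6*(7 - 2) + L(9)) = 137*(-6*(7 - 2) - ⅛*9) = 137*(-6*5 - 9/8) = 137*(-30 - 9/8) = 137*(-249/8) = -34113/8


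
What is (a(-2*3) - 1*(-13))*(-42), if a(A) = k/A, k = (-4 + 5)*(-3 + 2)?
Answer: -553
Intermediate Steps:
k = -1 (k = 1*(-1) = -1)
a(A) = -1/A
(a(-2*3) - 1*(-13))*(-42) = (-1/((-2*3)) - 1*(-13))*(-42) = (-1/(-6) + 13)*(-42) = (-1*(-⅙) + 13)*(-42) = (⅙ + 13)*(-42) = (79/6)*(-42) = -553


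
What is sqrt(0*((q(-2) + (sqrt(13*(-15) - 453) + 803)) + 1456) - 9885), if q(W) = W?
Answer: I*sqrt(9885) ≈ 99.423*I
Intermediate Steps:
sqrt(0*((q(-2) + (sqrt(13*(-15) - 453) + 803)) + 1456) - 9885) = sqrt(0*((-2 + (sqrt(13*(-15) - 453) + 803)) + 1456) - 9885) = sqrt(0*((-2 + (sqrt(-195 - 453) + 803)) + 1456) - 9885) = sqrt(0*((-2 + (sqrt(-648) + 803)) + 1456) - 9885) = sqrt(0*((-2 + (18*I*sqrt(2) + 803)) + 1456) - 9885) = sqrt(0*((-2 + (803 + 18*I*sqrt(2))) + 1456) - 9885) = sqrt(0*((801 + 18*I*sqrt(2)) + 1456) - 9885) = sqrt(0*(2257 + 18*I*sqrt(2)) - 9885) = sqrt(0 - 9885) = sqrt(-9885) = I*sqrt(9885)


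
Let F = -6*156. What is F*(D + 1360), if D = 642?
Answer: -1873872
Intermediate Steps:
F = -936
F*(D + 1360) = -936*(642 + 1360) = -936*2002 = -1873872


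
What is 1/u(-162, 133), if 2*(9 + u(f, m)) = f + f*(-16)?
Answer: 1/1206 ≈ 0.00082919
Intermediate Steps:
u(f, m) = -9 - 15*f/2 (u(f, m) = -9 + (f + f*(-16))/2 = -9 + (f - 16*f)/2 = -9 + (-15*f)/2 = -9 - 15*f/2)
1/u(-162, 133) = 1/(-9 - 15/2*(-162)) = 1/(-9 + 1215) = 1/1206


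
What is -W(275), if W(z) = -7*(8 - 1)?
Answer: 49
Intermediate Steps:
W(z) = -49 (W(z) = -7*7 = -49)
-W(275) = -1*(-49) = 49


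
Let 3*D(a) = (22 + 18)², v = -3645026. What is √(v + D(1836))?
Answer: I*√32800434/3 ≈ 1909.1*I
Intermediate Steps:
D(a) = 1600/3 (D(a) = (22 + 18)²/3 = (⅓)*40² = (⅓)*1600 = 1600/3)
√(v + D(1836)) = √(-3645026 + 1600/3) = √(-10933478/3) = I*√32800434/3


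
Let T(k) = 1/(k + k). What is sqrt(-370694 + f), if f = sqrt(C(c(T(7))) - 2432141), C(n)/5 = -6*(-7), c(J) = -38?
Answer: sqrt(-370694 + I*sqrt(2431931)) ≈ 1.281 + 608.85*I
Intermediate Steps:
T(k) = 1/(2*k)
C(n) = 210 (C(n) = 5*(-6*(-7)) = 5*42 = 210)
f = I*sqrt(2431931) (f = sqrt(210 - 2432141) = sqrt(-2431931) = I*sqrt(2431931) ≈ 1559.5*I)
sqrt(-370694 + f) = sqrt(-370694 + I*sqrt(2431931))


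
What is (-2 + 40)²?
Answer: 1444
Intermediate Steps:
(-2 + 40)² = 38² = 1444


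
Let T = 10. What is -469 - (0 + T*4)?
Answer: -509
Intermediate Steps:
-469 - (0 + T*4) = -469 - (0 + 10*4) = -469 - (0 + 40) = -469 - 1*40 = -469 - 40 = -509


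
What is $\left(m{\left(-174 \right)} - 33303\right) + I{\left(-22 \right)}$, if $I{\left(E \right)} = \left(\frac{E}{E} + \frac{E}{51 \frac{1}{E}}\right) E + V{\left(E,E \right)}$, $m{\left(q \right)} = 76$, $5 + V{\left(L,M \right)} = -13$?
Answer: $- \frac{1707265}{51} \approx -33476.0$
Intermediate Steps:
$V{\left(L,M \right)} = -18$ ($V{\left(L,M \right)} = -5 - 13 = -18$)
$I{\left(E \right)} = -18 + E \left(1 + \frac{E^{2}}{51}\right)$ ($I{\left(E \right)} = \left(\frac{E}{E} + \frac{E}{51 \frac{1}{E}}\right) E - 18 = \left(1 + E \frac{E}{51}\right) E - 18 = \left(1 + \frac{E^{2}}{51}\right) E - 18 = E \left(1 + \frac{E^{2}}{51}\right) - 18 = -18 + E \left(1 + \frac{E^{2}}{51}\right)$)
$\left(m{\left(-174 \right)} - 33303\right) + I{\left(-22 \right)} = \left(76 - 33303\right) - \left(40 + \frac{10648}{51}\right) = -33227 - \frac{12688}{51} = - \frac{1707265}{51}$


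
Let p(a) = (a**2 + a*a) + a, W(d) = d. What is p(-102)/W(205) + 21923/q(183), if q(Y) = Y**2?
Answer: 697917449/6865245 ≈ 101.66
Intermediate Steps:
p(a) = a + 2*a**2 (p(a) = (a**2 + a**2) + a = 2*a**2 + a = a + 2*a**2)
p(-102)/W(205) + 21923/q(183) = -102*(1 + 2*(-102))/205 + 21923/(183**2) = -102*(1 - 204)*(1/205) + 21923/33489 = -102*(-203)*(1/205) + 21923*(1/33489) = 20706*(1/205) + 21923/33489 = 20706/205 + 21923/33489 = 697917449/6865245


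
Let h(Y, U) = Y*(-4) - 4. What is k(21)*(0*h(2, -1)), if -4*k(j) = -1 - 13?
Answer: 0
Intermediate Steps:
h(Y, U) = -4 - 4*Y (h(Y, U) = -4*Y - 4 = -4 - 4*Y)
k(j) = 7/2 (k(j) = -(-1 - 13)/4 = -¼*(-14) = 7/2)
k(21)*(0*h(2, -1)) = 7*(0*(-4 - 4*2))/2 = 7*(0*(-4 - 8))/2 = 7*(0*(-12))/2 = (7/2)*0 = 0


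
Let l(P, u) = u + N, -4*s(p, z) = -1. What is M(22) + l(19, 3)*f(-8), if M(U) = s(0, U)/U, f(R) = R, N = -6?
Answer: 2113/88 ≈ 24.011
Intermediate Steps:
s(p, z) = 1/4 (s(p, z) = -1/4*(-1) = 1/4)
l(P, u) = -6 + u (l(P, u) = u - 6 = -6 + u)
M(U) = 1/(4*U)
M(22) + l(19, 3)*f(-8) = (1/4)/22 + (-6 + 3)*(-8) = (1/4)*(1/22) - 3*(-8) = 1/88 + 24 = 2113/88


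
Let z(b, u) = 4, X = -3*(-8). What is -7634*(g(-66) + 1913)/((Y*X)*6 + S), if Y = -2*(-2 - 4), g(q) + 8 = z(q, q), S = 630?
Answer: -7286653/1179 ≈ -6180.4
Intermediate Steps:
X = 24
g(q) = -4 (g(q) = -8 + 4 = -4)
Y = 12 (Y = -2*(-6) = 12)
-7634*(g(-66) + 1913)/((Y*X)*6 + S) = -7634*(-4 + 1913)/((12*24)*6 + 630) = -7634*1909/(288*6 + 630) = -7634*1909/(1728 + 630) = -7634/(2358*(1/1909)) = -7634/2358/1909 = -7634*1909/2358 = -7286653/1179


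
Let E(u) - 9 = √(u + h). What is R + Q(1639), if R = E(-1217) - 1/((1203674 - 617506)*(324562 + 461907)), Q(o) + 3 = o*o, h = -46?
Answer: 1238404700655490983/461002960792 + I*√1263 ≈ 2.6863e+6 + 35.539*I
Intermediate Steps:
E(u) = 9 + √(-46 + u) (E(u) = 9 + √(u - 46) = 9 + √(-46 + u))
Q(o) = -3 + o² (Q(o) = -3 + o*o = -3 + o²)
R = 4149026647127/461002960792 + I*√1263 (R = (9 + √(-46 - 1217)) - 1/((1203674 - 617506)*(324562 + 461907)) = (9 + √(-1263)) - 1/(586168*786469) = (9 + I*√1263) - 1/461002960792 = 4149026647127/461002960792 + I*√1263 ≈ 9.0 + 35.539*I)
R + Q(1639) = (4149026647127/461002960792 + I*√1263) + (-3 + 1639²) = (4149026647127/461002960792 + I*√1263) + (-3 + 2686321) = (4149026647127/461002960792 + I*√1263) + 2686318 = 1238404700655490983/461002960792 + I*√1263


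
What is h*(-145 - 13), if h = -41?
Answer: 6478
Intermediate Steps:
h*(-145 - 13) = -41*(-145 - 13) = -41*(-158) = 6478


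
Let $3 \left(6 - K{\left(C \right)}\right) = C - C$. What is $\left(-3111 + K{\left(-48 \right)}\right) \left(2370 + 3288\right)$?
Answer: $-17568090$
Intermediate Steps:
$K{\left(C \right)} = 6$ ($K{\left(C \right)} = 6 - \frac{C - C}{3} = 6 - 0 = 6 + 0 = 6$)
$\left(-3111 + K{\left(-48 \right)}\right) \left(2370 + 3288\right) = \left(-3111 + 6\right) \left(2370 + 3288\right) = \left(-3105\right) 5658 = -17568090$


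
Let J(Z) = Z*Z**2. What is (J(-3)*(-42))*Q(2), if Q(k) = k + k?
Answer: 4536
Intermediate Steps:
Q(k) = 2*k
J(Z) = Z**3
(J(-3)*(-42))*Q(2) = ((-3)**3*(-42))*(2*2) = -27*(-42)*4 = 1134*4 = 4536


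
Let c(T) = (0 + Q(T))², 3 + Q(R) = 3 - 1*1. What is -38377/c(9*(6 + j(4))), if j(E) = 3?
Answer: -38377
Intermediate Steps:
Q(R) = -1 (Q(R) = -3 + (3 - 1*1) = -3 + (3 - 1) = -3 + 2 = -1)
c(T) = 1 (c(T) = (0 - 1)² = (-1)² = 1)
-38377/c(9*(6 + j(4))) = -38377/1 = -38377*1 = -38377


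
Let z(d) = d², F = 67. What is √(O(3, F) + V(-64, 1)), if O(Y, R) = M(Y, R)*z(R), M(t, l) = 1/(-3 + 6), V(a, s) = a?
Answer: √12891/3 ≈ 37.846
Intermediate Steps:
M(t, l) = ⅓ (M(t, l) = 1/3 = ⅓)
O(Y, R) = R²/3
√(O(3, F) + V(-64, 1)) = √((⅓)*67² - 64) = √((⅓)*4489 - 64) = √(4489/3 - 64) = √(4297/3) = √12891/3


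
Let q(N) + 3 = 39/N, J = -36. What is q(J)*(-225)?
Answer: 3675/4 ≈ 918.75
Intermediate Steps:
q(N) = -3 + 39/N
q(J)*(-225) = (-3 + 39/(-36))*(-225) = (-3 + 39*(-1/36))*(-225) = (-3 - 13/12)*(-225) = -49/12*(-225) = 3675/4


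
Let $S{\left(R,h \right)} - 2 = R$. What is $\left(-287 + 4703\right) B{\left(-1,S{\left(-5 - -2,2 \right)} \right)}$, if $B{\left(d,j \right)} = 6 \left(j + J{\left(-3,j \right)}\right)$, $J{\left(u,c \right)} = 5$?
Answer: $105984$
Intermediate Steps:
$S{\left(R,h \right)} = 2 + R$
$B{\left(d,j \right)} = 30 + 6 j$ ($B{\left(d,j \right)} = 6 \left(j + 5\right) = 6 \left(5 + j\right) = 30 + 6 j$)
$\left(-287 + 4703\right) B{\left(-1,S{\left(-5 - -2,2 \right)} \right)} = \left(-287 + 4703\right) \left(30 + 6 \left(2 - 3\right)\right) = 4416 \left(30 + 6 \left(2 + \left(-5 + 2\right)\right)\right) = 4416 \left(30 + 6 \left(2 - 3\right)\right) = 4416 \left(30 + 6 \left(-1\right)\right) = 4416 \left(30 - 6\right) = 4416 \cdot 24 = 105984$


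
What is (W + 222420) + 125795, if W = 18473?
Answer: 366688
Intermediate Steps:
(W + 222420) + 125795 = (18473 + 222420) + 125795 = 240893 + 125795 = 366688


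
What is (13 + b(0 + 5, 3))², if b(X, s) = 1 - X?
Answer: 81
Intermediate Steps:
(13 + b(0 + 5, 3))² = (13 + (1 - (0 + 5)))² = (13 + (1 - 1*5))² = (13 + (1 - 5))² = (13 - 4)² = 9² = 81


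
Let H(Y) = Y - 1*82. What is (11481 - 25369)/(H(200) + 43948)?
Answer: -6944/22033 ≈ -0.31516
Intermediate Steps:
H(Y) = -82 + Y (H(Y) = Y - 82 = -82 + Y)
(11481 - 25369)/(H(200) + 43948) = (11481 - 25369)/((-82 + 200) + 43948) = -13888/(118 + 43948) = -13888/44066 = -13888*1/44066 = -6944/22033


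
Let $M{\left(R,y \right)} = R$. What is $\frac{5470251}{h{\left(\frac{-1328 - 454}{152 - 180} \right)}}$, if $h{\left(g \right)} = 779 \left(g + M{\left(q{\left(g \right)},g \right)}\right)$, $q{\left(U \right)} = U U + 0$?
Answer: $\frac{357389732}{209383515} \approx 1.7069$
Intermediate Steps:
$q{\left(U \right)} = U^{2}$ ($q{\left(U \right)} = U^{2} + 0 = U^{2}$)
$h{\left(g \right)} = 779 g + 779 g^{2}$ ($h{\left(g \right)} = 779 \left(g + g^{2}\right) = 779 g + 779 g^{2}$)
$\frac{5470251}{h{\left(\frac{-1328 - 454}{152 - 180} \right)}} = \frac{5470251}{779 \frac{-1328 - 454}{152 - 180} \left(1 + \frac{-1328 - 454}{152 - 180}\right)} = \frac{5470251}{779 \left(- \frac{1782}{-28}\right) \left(1 - \frac{1782}{-28}\right)} = \frac{5470251}{779 \left(\left(-1782\right) \left(- \frac{1}{28}\right)\right) \left(1 - - \frac{891}{14}\right)} = \frac{5470251}{779 \cdot \frac{891}{14} \left(1 + \frac{891}{14}\right)} = \frac{5470251}{779 \cdot \frac{891}{14} \cdot \frac{905}{14}} = \frac{5470251}{\frac{628150545}{196}} = 5470251 \cdot \frac{196}{628150545} = \frac{357389732}{209383515}$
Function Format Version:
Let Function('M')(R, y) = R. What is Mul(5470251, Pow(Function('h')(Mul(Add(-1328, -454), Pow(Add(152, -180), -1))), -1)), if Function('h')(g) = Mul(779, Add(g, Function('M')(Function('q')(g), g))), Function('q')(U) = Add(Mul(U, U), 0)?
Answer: Rational(357389732, 209383515) ≈ 1.7069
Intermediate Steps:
Function('q')(U) = Pow(U, 2) (Function('q')(U) = Add(Pow(U, 2), 0) = Pow(U, 2))
Function('h')(g) = Add(Mul(779, g), Mul(779, Pow(g, 2))) (Function('h')(g) = Mul(779, Add(g, Pow(g, 2))) = Add(Mul(779, g), Mul(779, Pow(g, 2))))
Mul(5470251, Pow(Function('h')(Mul(Add(-1328, -454), Pow(Add(152, -180), -1))), -1)) = Mul(5470251, Pow(Mul(779, Mul(Add(-1328, -454), Pow(Add(152, -180), -1)), Add(1, Mul(Add(-1328, -454), Pow(Add(152, -180), -1)))), -1)) = Mul(5470251, Pow(Mul(779, Mul(-1782, Pow(-28, -1)), Add(1, Mul(-1782, Pow(-28, -1)))), -1)) = Mul(5470251, Pow(Mul(779, Mul(-1782, Rational(-1, 28)), Add(1, Mul(-1782, Rational(-1, 28)))), -1)) = Mul(5470251, Pow(Mul(779, Rational(891, 14), Add(1, Rational(891, 14))), -1)) = Mul(5470251, Pow(Mul(779, Rational(891, 14), Rational(905, 14)), -1)) = Mul(5470251, Pow(Rational(628150545, 196), -1)) = Mul(5470251, Rational(196, 628150545)) = Rational(357389732, 209383515)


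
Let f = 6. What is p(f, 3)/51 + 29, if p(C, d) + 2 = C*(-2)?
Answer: 1465/51 ≈ 28.725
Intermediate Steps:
p(C, d) = -2 - 2*C (p(C, d) = -2 + C*(-2) = -2 - 2*C)
p(f, 3)/51 + 29 = (-2 - 2*6)/51 + 29 = (-2 - 12)/51 + 29 = (1/51)*(-14) + 29 = -14/51 + 29 = 1465/51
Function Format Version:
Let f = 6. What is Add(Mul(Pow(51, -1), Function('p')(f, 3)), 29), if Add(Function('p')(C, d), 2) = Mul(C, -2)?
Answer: Rational(1465, 51) ≈ 28.725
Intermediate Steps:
Function('p')(C, d) = Add(-2, Mul(-2, C)) (Function('p')(C, d) = Add(-2, Mul(C, -2)) = Add(-2, Mul(-2, C)))
Add(Mul(Pow(51, -1), Function('p')(f, 3)), 29) = Add(Mul(Pow(51, -1), Add(-2, Mul(-2, 6))), 29) = Add(Mul(Rational(1, 51), Add(-2, -12)), 29) = Add(Mul(Rational(1, 51), -14), 29) = Add(Rational(-14, 51), 29) = Rational(1465, 51)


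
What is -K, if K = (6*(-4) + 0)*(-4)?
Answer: -96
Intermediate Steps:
K = 96 (K = (-24 + 0)*(-4) = -24*(-4) = 96)
-K = -1*96 = -96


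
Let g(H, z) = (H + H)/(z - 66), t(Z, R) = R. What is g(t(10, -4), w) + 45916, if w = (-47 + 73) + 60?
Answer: 229578/5 ≈ 45916.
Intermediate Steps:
w = 86 (w = 26 + 60 = 86)
g(H, z) = 2*H/(-66 + z) (g(H, z) = (2*H)/(-66 + z) = 2*H/(-66 + z))
g(t(10, -4), w) + 45916 = 2*(-4)/(-66 + 86) + 45916 = 2*(-4)/20 + 45916 = 2*(-4)*(1/20) + 45916 = -2/5 + 45916 = 229578/5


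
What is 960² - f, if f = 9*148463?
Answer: -414567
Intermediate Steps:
f = 1336167
960² - f = 960² - 1*1336167 = 921600 - 1336167 = -414567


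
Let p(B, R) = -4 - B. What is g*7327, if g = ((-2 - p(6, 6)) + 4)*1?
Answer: 87924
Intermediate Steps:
g = 12 (g = ((-2 - (-4 - 1*6)) + 4)*1 = ((-2 - (-4 - 6)) + 4)*1 = ((-2 - 1*(-10)) + 4)*1 = ((-2 + 10) + 4)*1 = (8 + 4)*1 = 12*1 = 12)
g*7327 = 12*7327 = 87924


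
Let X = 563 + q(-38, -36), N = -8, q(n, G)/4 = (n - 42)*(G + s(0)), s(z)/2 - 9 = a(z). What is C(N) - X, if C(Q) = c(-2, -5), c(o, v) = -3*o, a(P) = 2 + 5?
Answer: -1837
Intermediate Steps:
a(P) = 7
s(z) = 32 (s(z) = 18 + 2*7 = 18 + 14 = 32)
q(n, G) = 4*(-42 + n)*(32 + G) (q(n, G) = 4*((n - 42)*(G + 32)) = 4*((-42 + n)*(32 + G)) = 4*(-42 + n)*(32 + G))
C(Q) = 6 (C(Q) = -3*(-2) = 6)
X = 1843 (X = 563 + (-5376 - 168*(-36) + 128*(-38) + 4*(-36)*(-38)) = 563 + (-5376 + 6048 - 4864 + 5472) = 563 + 1280 = 1843)
C(N) - X = 6 - 1*1843 = 6 - 1843 = -1837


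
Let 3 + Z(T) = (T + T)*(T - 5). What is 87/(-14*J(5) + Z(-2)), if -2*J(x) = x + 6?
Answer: 29/34 ≈ 0.85294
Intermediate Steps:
J(x) = -3 - x/2 (J(x) = -(x + 6)/2 = -(6 + x)/2 = -3 - x/2)
Z(T) = -3 + 2*T*(-5 + T) (Z(T) = -3 + (T + T)*(T - 5) = -3 + (2*T)*(-5 + T) = -3 + 2*T*(-5 + T))
87/(-14*J(5) + Z(-2)) = 87/(-14*(-3 - ½*5) + (-3 - 10*(-2) + 2*(-2)²)) = 87/(-14*(-3 - 5/2) + (-3 + 20 + 2*4)) = 87/(-14*(-11/2) + (-3 + 20 + 8)) = 87/(77 + 25) = 87/102 = 87*(1/102) = 29/34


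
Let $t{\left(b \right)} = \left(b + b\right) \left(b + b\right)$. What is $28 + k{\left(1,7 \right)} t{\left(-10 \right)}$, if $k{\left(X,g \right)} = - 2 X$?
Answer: $-772$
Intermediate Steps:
$t{\left(b \right)} = 4 b^{2}$ ($t{\left(b \right)} = 2 b 2 b = 4 b^{2}$)
$28 + k{\left(1,7 \right)} t{\left(-10 \right)} = 28 + \left(-2\right) 1 \cdot 4 \left(-10\right)^{2} = 28 - 2 \cdot 4 \cdot 100 = 28 - 800 = -772$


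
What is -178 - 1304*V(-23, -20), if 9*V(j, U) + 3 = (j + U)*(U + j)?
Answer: -2408786/9 ≈ -2.6764e+5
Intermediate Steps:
V(j, U) = -1/3 + (U + j)**2/9 (V(j, U) = -1/3 + ((j + U)*(U + j))/9 = -1/3 + ((U + j)*(U + j))/9 = -1/3 + (U + j)**2/9)
-178 - 1304*V(-23, -20) = -178 - 1304*(-1/3 + (-20 - 23)**2/9) = -178 - 1304*(-1/3 + (1/9)*(-43)**2) = -178 - 1304*(-1/3 + (1/9)*1849) = -178 - 1304*(-1/3 + 1849/9) = -178 - 1304*1846/9 = -178 - 2407184/9 = -2408786/9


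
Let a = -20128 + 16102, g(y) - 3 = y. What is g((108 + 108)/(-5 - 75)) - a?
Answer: 40263/10 ≈ 4026.3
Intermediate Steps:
g(y) = 3 + y
a = -4026
g((108 + 108)/(-5 - 75)) - a = (3 + (108 + 108)/(-5 - 75)) - 1*(-4026) = (3 + 216/(-80)) + 4026 = (3 + 216*(-1/80)) + 4026 = (3 - 27/10) + 4026 = 3/10 + 4026 = 40263/10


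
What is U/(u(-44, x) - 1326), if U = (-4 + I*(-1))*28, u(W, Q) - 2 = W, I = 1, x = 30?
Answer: 35/342 ≈ 0.10234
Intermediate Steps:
u(W, Q) = 2 + W
U = -140 (U = (-4 + 1*(-1))*28 = (-4 - 1)*28 = -5*28 = -140)
U/(u(-44, x) - 1326) = -140/((2 - 44) - 1326) = -140/(-42 - 1326) = -140/(-1368) = -140*(-1/1368) = 35/342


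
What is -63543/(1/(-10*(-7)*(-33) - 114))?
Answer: 154028232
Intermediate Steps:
-63543/(1/(-10*(-7)*(-33) - 114)) = -63543/(1/(70*(-33) - 114)) = -63543/(1/(-2310 - 114)) = -63543/(1/(-2424)) = -63543/(-1/2424) = -63543*(-2424) = 154028232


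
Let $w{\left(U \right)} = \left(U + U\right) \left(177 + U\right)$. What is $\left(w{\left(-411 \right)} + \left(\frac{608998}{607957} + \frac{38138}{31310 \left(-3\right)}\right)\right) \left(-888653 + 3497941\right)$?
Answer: $\frac{14330397160804589288776}{28552700505} \approx 5.0189 \cdot 10^{11}$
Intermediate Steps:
$w{\left(U \right)} = 2 U \left(177 + U\right)$
$\left(w{\left(-411 \right)} + \left(\frac{608998}{607957} + \frac{38138}{31310 \left(-3\right)}\right)\right) \left(-888653 + 3497941\right) = \left(2 \left(-411\right) \left(177 - 411\right) + \left(\frac{608998}{607957} + \frac{38138}{31310 \left(-3\right)}\right)\right) \left(-888653 + 3497941\right) = \left(2 \left(-411\right) \left(-234\right) + \left(608998 \cdot \frac{1}{607957} + \frac{38138}{-93930}\right)\right) 2609288 = \left(192348 + \left(\frac{608998}{607957} + 38138 \left(- \frac{1}{93930}\right)\right)\right) 2609288 = \left(192348 + \left(\frac{608998}{607957} - \frac{19069}{46965}\right)\right) 2609288 = \left(192348 + \frac{17008459037}{28552700505}\right) 2609288 = \frac{5492071845194777}{28552700505} \cdot 2609288 = \frac{14330397160804589288776}{28552700505}$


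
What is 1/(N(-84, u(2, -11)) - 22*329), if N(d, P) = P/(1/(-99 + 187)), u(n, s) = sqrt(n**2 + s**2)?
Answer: -329/2337302 - 10*sqrt(5)/1168651 ≈ -0.00015989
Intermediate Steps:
N(d, P) = 88*P (N(d, P) = P/(1/88) = P*88 = 88*P)
1/(N(-84, u(2, -11)) - 22*329) = 1/(88*sqrt(2**2 + (-11)**2) - 22*329) = 1/(88*sqrt(4 + 121) - 7238) = 1/(88*sqrt(125) - 7238) = 1/(88*(5*sqrt(5)) - 7238) = 1/(440*sqrt(5) - 7238) = 1/(-7238 + 440*sqrt(5))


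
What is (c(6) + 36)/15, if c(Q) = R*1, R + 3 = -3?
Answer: 2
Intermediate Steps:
R = -6 (R = -3 - 3 = -6)
c(Q) = -6 (c(Q) = -6*1 = -6)
(c(6) + 36)/15 = (-6 + 36)/15 = 30*(1/15) = 2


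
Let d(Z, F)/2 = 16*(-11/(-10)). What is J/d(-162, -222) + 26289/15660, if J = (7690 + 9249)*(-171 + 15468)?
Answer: 563577174049/76560 ≈ 7.3612e+6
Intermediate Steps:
J = 259115883 (J = 16939*15297 = 259115883)
d(Z, F) = 176/5 (d(Z, F) = 2*(16*(-11/(-10))) = 2*(16*(-11*(-⅒))) = 2*(16*(11/10)) = 2*(88/5) = 176/5)
J/d(-162, -222) + 26289/15660 = 259115883/(176/5) + 26289/15660 = 259115883*(5/176) + 26289*(1/15660) = 1295579415/176 + 2921/1740 = 563577174049/76560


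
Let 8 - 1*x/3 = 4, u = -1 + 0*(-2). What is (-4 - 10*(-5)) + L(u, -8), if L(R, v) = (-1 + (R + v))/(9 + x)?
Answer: 956/21 ≈ 45.524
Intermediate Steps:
u = -1 (u = -1 + 0 = -1)
x = 12 (x = 24 - 3*4 = 24 - 12 = 12)
L(R, v) = -1/21 + R/21 + v/21 (L(R, v) = (-1 + (R + v))/(9 + 12) = (-1 + R + v)/21 = (-1 + R + v)*(1/21) = -1/21 + R/21 + v/21)
(-4 - 10*(-5)) + L(u, -8) = (-4 - 10*(-5)) + (-1/21 + (1/21)*(-1) + (1/21)*(-8)) = (-4 + 50) + (-1/21 - 1/21 - 8/21) = 46 - 10/21 = 956/21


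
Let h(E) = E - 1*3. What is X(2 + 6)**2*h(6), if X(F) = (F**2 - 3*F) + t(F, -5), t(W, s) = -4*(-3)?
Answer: 8112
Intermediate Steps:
t(W, s) = 12
X(F) = 12 + F**2 - 3*F (X(F) = (F**2 - 3*F) + 12 = 12 + F**2 - 3*F)
h(E) = -3 + E (h(E) = E - 3 = -3 + E)
X(2 + 6)**2*h(6) = (12 + (2 + 6)**2 - 3*(2 + 6))**2*(-3 + 6) = (12 + 8**2 - 3*8)**2*3 = (12 + 64 - 24)**2*3 = 52**2*3 = 2704*3 = 8112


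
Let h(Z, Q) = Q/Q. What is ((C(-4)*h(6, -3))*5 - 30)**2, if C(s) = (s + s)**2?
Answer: 84100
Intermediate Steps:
C(s) = 4*s**2 (C(s) = (2*s)**2 = 4*s**2)
h(Z, Q) = 1
((C(-4)*h(6, -3))*5 - 30)**2 = (((4*(-4)**2)*1)*5 - 30)**2 = (((4*16)*1)*5 - 30)**2 = ((64*1)*5 - 30)**2 = (64*5 - 30)**2 = (320 - 30)**2 = 290**2 = 84100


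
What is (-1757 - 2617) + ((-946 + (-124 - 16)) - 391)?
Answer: -5851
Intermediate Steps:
(-1757 - 2617) + ((-946 + (-124 - 16)) - 391) = -4374 + ((-946 - 140) - 391) = -4374 + (-1086 - 391) = -4374 - 1477 = -5851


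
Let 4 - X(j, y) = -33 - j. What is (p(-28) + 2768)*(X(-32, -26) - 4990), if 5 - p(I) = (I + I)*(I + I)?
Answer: 1809555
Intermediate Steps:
X(j, y) = 37 + j (X(j, y) = 4 - (-33 - j) = 4 + (33 + j) = 37 + j)
p(I) = 5 - 4*I**2 (p(I) = 5 - (I + I)*(I + I) = 5 - 2*I*2*I = 5 - 4*I**2)
(p(-28) + 2768)*(X(-32, -26) - 4990) = ((5 - 4*(-28)**2) + 2768)*((37 - 32) - 4990) = ((5 - 4*784) + 2768)*(5 - 4990) = ((5 - 3136) + 2768)*(-4985) = (-3131 + 2768)*(-4985) = -363*(-4985) = 1809555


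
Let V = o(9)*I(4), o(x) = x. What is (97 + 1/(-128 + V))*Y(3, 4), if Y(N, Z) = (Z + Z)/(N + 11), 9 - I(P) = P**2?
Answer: 74104/1337 ≈ 55.426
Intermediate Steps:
I(P) = 9 - P**2
Y(N, Z) = 2*Z/(11 + N) (Y(N, Z) = (2*Z)/(11 + N) = 2*Z/(11 + N))
V = -63 (V = 9*(9 - 1*4**2) = 9*(9 - 1*16) = 9*(9 - 16) = 9*(-7) = -63)
(97 + 1/(-128 + V))*Y(3, 4) = (97 + 1/(-128 - 63))*(2*4/(11 + 3)) = (97 + 1/(-191))*(2*4/14) = (97 - 1/191)*(2*4*(1/14)) = (18526/191)*(4/7) = 74104/1337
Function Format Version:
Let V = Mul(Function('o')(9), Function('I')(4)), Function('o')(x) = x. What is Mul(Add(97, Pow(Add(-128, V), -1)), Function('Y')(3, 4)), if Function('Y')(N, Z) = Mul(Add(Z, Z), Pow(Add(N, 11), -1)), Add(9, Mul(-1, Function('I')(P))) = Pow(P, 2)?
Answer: Rational(74104, 1337) ≈ 55.426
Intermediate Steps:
Function('I')(P) = Add(9, Mul(-1, Pow(P, 2)))
Function('Y')(N, Z) = Mul(2, Z, Pow(Add(11, N), -1)) (Function('Y')(N, Z) = Mul(Mul(2, Z), Pow(Add(11, N), -1)) = Mul(2, Z, Pow(Add(11, N), -1)))
V = -63 (V = Mul(9, Add(9, Mul(-1, Pow(4, 2)))) = Mul(9, Add(9, Mul(-1, 16))) = Mul(9, Add(9, -16)) = Mul(9, -7) = -63)
Mul(Add(97, Pow(Add(-128, V), -1)), Function('Y')(3, 4)) = Mul(Add(97, Pow(Add(-128, -63), -1)), Mul(2, 4, Pow(Add(11, 3), -1))) = Mul(Add(97, Pow(-191, -1)), Mul(2, 4, Pow(14, -1))) = Mul(Add(97, Rational(-1, 191)), Mul(2, 4, Rational(1, 14))) = Mul(Rational(18526, 191), Rational(4, 7)) = Rational(74104, 1337)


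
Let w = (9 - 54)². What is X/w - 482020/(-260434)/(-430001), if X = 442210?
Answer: 450197431096624/2061576662535 ≈ 218.38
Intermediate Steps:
w = 2025 (w = (-45)² = 2025)
X/w - 482020/(-260434)/(-430001) = 442210/2025 - 482020/(-260434)/(-430001) = 442210*(1/2025) - 482020*(-1/260434)*(-1/430001) = 88442/405 + (241010/130217)*(-1/430001) = 88442/405 - 21910/5090312747 = 450197431096624/2061576662535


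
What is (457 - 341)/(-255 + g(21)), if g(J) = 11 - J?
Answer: -116/265 ≈ -0.43774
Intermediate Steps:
(457 - 341)/(-255 + g(21)) = (457 - 341)/(-255 + (11 - 1*21)) = 116/(-255 + (11 - 21)) = 116/(-255 - 10) = 116/(-265) = 116*(-1/265) = -116/265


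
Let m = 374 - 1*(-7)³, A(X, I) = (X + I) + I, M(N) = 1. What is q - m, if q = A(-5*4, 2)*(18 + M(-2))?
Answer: -1021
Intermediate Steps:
A(X, I) = X + 2*I (A(X, I) = (I + X) + I = X + 2*I)
m = 717 (m = 374 - 1*(-343) = 374 + 343 = 717)
q = -304 (q = (-5*4 + 2*2)*(18 + 1) = (-20 + 4)*19 = -16*19 = -304)
q - m = -304 - 1*717 = -304 - 717 = -1021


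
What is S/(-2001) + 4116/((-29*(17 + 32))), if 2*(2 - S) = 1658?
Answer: -4969/2001 ≈ -2.4833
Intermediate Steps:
S = -827 (S = 2 - ½*1658 = 2 - 829 = -827)
S/(-2001) + 4116/((-29*(17 + 32))) = -827/(-2001) + 4116/((-29*(17 + 32))) = -827*(-1/2001) + 4116/((-29*49)) = 827/2001 + 4116/(-1421) = 827/2001 + 4116*(-1/1421) = 827/2001 - 84/29 = -4969/2001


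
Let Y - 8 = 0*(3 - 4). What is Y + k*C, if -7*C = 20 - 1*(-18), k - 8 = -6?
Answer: -20/7 ≈ -2.8571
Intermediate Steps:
Y = 8 (Y = 8 + 0*(3 - 4) = 8 + 0*(-1) = 8 + 0 = 8)
k = 2 (k = 8 - 6 = 2)
C = -38/7 (C = -(20 - 1*(-18))/7 = -(20 + 18)/7 = -⅐*38 = -38/7 ≈ -5.4286)
Y + k*C = 8 + 2*(-38/7) = 8 - 76/7 = -20/7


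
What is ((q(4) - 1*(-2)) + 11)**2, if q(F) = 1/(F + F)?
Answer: 11025/64 ≈ 172.27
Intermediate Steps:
q(F) = 1/(2*F)
((q(4) - 1*(-2)) + 11)**2 = (((1/2)/4 - 1*(-2)) + 11)**2 = (((1/2)*(1/4) + 2) + 11)**2 = ((1/8 + 2) + 11)**2 = (17/8 + 11)**2 = (105/8)**2 = 11025/64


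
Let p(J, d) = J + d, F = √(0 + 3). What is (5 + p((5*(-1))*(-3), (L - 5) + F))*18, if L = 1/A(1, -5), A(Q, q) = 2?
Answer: 279 + 18*√3 ≈ 310.18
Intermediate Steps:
F = √3 ≈ 1.7320
L = ½ (L = 1/2 = ½ ≈ 0.50000)
(5 + p((5*(-1))*(-3), (L - 5) + F))*18 = (5 + ((5*(-1))*(-3) + ((½ - 5) + √3)))*18 = (5 + (-5*(-3) + (-9/2 + √3)))*18 = (5 + (15 + (-9/2 + √3)))*18 = (5 + (21/2 + √3))*18 = (31/2 + √3)*18 = 279 + 18*√3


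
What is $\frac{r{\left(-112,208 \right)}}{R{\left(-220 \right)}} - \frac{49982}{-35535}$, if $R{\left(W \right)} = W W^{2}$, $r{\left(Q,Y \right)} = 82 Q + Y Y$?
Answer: $\frac{663746629}{472970850} \approx 1.4034$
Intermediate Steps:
$r{\left(Q,Y \right)} = Y^{2} + 82 Q$ ($r{\left(Q,Y \right)} = 82 Q + Y^{2} = Y^{2} + 82 Q$)
$R{\left(W \right)} = W^{3}$
$\frac{r{\left(-112,208 \right)}}{R{\left(-220 \right)}} - \frac{49982}{-35535} = \frac{208^{2} + 82 \left(-112\right)}{\left(-220\right)^{3}} - \frac{49982}{-35535} = \frac{43264 - 9184}{-10648000} - - \frac{49982}{35535} = 34080 \left(- \frac{1}{10648000}\right) + \frac{49982}{35535} = - \frac{213}{66550} + \frac{49982}{35535} = \frac{663746629}{472970850}$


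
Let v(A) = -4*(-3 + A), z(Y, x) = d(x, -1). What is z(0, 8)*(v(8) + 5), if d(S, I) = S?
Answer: -120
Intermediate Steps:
z(Y, x) = x
v(A) = 12 - 4*A
z(0, 8)*(v(8) + 5) = 8*((12 - 4*8) + 5) = 8*((12 - 32) + 5) = 8*(-20 + 5) = 8*(-15) = -120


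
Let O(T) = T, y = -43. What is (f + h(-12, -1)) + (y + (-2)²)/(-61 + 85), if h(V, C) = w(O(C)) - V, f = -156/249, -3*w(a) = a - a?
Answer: 6473/664 ≈ 9.7485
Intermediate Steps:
w(a) = 0 (w(a) = -(a - a)/3 = -⅓*0 = 0)
f = -52/83 (f = -156*1/249 = -52/83 ≈ -0.62651)
h(V, C) = -V (h(V, C) = 0 - V = -V)
(f + h(-12, -1)) + (y + (-2)²)/(-61 + 85) = (-52/83 - 1*(-12)) + (-43 + (-2)²)/(-61 + 85) = (-52/83 + 12) + (-43 + 4)/24 = 944/83 - 39*1/24 = 944/83 - 13/8 = 6473/664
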